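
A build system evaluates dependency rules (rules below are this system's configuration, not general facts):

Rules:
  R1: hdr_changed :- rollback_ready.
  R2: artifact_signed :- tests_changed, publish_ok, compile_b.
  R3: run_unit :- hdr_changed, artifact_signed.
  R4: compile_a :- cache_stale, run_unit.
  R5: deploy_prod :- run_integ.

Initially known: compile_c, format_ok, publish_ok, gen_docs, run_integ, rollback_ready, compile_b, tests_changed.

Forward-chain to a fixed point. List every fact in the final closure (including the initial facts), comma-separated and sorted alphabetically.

Round 1: R1 [hdr_changed :- rollback_ready.]; R2 [artifact_signed :- tests_changed, publish_ok, compile_b.]; R5 [deploy_prod :- run_integ.]. New: hdr_changed, artifact_signed, deploy_prod.
Round 2: R3 [run_unit :- hdr_changed, artifact_signed.]. New: run_unit.

artifact_signed, compile_b, compile_c, deploy_prod, format_ok, gen_docs, hdr_changed, publish_ok, rollback_ready, run_integ, run_unit, tests_changed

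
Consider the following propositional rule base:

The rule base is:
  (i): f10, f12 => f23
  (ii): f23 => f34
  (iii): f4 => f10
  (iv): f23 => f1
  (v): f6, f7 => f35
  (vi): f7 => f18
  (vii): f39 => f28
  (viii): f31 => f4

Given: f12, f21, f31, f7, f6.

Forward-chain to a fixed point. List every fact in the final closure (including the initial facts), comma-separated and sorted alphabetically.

Round 1 fires (v), (vi), (viii), giving f35, f18, f4.
Round 2 fires (iii), giving f10.
Round 3 fires (i), giving f23.
Round 4 fires (ii), (iv), giving f34, f1.

f1, f10, f12, f18, f21, f23, f31, f34, f35, f4, f6, f7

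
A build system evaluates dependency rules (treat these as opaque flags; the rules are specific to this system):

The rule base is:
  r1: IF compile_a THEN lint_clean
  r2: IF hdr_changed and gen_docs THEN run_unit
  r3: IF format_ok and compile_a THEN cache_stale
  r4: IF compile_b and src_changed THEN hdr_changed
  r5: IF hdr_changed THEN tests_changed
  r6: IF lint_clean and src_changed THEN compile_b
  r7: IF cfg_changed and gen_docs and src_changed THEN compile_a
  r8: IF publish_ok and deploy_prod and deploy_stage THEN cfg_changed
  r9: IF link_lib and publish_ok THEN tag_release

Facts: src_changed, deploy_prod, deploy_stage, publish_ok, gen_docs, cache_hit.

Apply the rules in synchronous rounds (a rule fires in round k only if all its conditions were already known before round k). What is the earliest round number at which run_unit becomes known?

Round 1: r8 [IF publish_ok and deploy_prod and deploy_stage THEN cfg_changed]. Adds cfg_changed.
Round 2: r7 [IF cfg_changed and gen_docs and src_changed THEN compile_a]. Adds compile_a.
Round 3: r1 [IF compile_a THEN lint_clean]. Adds lint_clean.
Round 4: r6 [IF lint_clean and src_changed THEN compile_b]. Adds compile_b.
Round 5: r4 [IF compile_b and src_changed THEN hdr_changed]. Adds hdr_changed.
Round 6: r2 [IF hdr_changed and gen_docs THEN run_unit]; r5 [IF hdr_changed THEN tests_changed]. Adds run_unit, tests_changed.
run_unit first appears in round 6.

6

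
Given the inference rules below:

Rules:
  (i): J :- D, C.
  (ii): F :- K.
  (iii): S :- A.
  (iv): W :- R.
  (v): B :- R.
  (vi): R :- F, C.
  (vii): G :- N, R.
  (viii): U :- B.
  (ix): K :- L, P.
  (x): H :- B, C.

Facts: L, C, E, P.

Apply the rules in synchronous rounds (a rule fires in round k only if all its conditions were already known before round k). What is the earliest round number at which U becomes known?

5

[1] (ix) [K :- L, P.]. ⇒ new: K.
[2] (ii) [F :- K.]. ⇒ new: F.
[3] (vi) [R :- F, C.]. ⇒ new: R.
[4] (iv) [W :- R.]; (v) [B :- R.]. ⇒ new: W, B.
[5] (viii) [U :- B.]; (x) [H :- B, C.]. ⇒ new: U, H.
U first appears in round 5.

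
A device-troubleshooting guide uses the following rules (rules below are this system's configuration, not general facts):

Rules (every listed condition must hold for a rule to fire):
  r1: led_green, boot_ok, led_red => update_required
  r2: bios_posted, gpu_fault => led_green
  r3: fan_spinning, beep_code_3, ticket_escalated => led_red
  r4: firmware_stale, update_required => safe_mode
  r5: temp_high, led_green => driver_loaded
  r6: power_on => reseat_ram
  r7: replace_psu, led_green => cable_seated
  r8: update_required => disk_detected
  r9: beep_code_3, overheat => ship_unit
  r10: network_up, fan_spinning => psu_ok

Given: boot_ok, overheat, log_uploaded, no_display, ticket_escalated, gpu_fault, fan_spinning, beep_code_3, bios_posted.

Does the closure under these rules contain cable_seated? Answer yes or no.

Round 1 fires r2, r3, r9, giving led_green, led_red, ship_unit.
Round 2 fires r1, giving update_required.
Round 3 fires r8, giving disk_detected.
Fixed point reached. cable_seated is concluded only by r7; r7 needs replace_psu (never derived).

no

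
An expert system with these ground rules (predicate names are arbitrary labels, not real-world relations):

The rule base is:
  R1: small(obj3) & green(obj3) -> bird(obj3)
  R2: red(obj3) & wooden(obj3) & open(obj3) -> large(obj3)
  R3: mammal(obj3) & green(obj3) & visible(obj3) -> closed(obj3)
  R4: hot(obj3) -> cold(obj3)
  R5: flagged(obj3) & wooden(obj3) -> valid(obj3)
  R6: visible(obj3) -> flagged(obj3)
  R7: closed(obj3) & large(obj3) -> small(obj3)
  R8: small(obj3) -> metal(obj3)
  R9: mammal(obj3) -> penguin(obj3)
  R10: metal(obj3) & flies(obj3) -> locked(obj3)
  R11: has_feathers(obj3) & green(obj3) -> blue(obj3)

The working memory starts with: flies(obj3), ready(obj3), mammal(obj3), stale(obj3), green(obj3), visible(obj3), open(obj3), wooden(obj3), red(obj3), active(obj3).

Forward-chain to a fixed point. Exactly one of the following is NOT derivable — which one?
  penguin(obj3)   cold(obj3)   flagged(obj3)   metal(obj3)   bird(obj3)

cold(obj3)

Round 1 — R2, R3, R6, R9, derive large(obj3), closed(obj3), flagged(obj3), penguin(obj3).
Round 2 — R5, R7, derive valid(obj3), small(obj3).
Round 3 — R1, R8, derive bird(obj3), metal(obj3).
Round 4 — R10, derive locked(obj3).
Derived: penguin(obj3) (round 1), flagged(obj3) (round 1), bird(obj3) (round 3), metal(obj3) (round 3). cold(obj3) never appears in any round.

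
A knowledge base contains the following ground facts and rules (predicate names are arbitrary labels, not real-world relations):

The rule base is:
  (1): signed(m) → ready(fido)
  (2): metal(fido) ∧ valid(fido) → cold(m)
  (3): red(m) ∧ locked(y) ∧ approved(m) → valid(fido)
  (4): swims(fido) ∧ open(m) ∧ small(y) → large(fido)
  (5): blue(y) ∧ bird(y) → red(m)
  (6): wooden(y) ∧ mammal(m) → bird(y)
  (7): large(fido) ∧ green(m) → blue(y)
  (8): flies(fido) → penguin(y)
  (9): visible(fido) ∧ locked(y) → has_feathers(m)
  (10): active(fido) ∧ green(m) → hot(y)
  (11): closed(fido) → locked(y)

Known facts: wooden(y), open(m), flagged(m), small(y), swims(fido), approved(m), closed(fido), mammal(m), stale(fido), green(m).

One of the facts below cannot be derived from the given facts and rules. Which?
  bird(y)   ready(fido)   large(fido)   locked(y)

ready(fido)

Round 1: (4) [swims(fido) ∧ open(m) ∧ small(y) → large(fido)]; (6) [wooden(y) ∧ mammal(m) → bird(y)]; (11) [closed(fido) → locked(y)]. New: large(fido), bird(y), locked(y).
Round 2: (7) [large(fido) ∧ green(m) → blue(y)]. New: blue(y).
Round 3: (5) [blue(y) ∧ bird(y) → red(m)]. New: red(m).
Round 4: (3) [red(m) ∧ locked(y) ∧ approved(m) → valid(fido)]. New: valid(fido).
Derived: bird(y) (round 1), locked(y) (round 1), large(fido) (round 1). ready(fido) never appears in any round.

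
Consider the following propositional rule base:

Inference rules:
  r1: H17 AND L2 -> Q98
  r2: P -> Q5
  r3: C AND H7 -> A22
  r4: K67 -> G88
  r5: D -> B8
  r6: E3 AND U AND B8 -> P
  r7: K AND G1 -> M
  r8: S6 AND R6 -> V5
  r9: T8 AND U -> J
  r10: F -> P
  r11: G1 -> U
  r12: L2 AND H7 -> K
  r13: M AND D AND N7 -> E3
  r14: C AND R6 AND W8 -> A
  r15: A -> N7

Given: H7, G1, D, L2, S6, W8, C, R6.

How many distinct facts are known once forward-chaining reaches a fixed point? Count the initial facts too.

19

[1] r3 [C AND H7 -> A22]; r5 [D -> B8]; r8 [S6 AND R6 -> V5]; r11 [G1 -> U]; r12 [L2 AND H7 -> K]; r14 [C AND R6 AND W8 -> A]. ⇒ new: A22, B8, V5, U, K, A.
[2] r7 [K AND G1 -> M]; r15 [A -> N7]. ⇒ new: M, N7.
[3] r13 [M AND D AND N7 -> E3]. ⇒ new: E3.
[4] r6 [E3 AND U AND B8 -> P]. ⇒ new: P.
[5] r2 [P -> Q5]. ⇒ new: Q5.
Closure: {A, A22, B8, C, D, E3, G1, H7, K, L2, M, N7, P, Q5, R6, S6, U, V5, W8} — 19 facts.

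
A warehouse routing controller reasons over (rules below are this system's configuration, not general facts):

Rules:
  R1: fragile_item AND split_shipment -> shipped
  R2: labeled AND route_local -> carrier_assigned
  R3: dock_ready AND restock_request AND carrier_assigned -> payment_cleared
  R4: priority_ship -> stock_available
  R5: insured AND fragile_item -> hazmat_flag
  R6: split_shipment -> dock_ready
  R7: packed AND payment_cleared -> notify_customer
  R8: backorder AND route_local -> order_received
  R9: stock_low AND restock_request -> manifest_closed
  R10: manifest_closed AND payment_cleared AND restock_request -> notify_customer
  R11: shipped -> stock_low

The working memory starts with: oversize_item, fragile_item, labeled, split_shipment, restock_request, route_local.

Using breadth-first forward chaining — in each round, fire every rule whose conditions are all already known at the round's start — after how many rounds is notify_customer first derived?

Round 1: R1 [fragile_item AND split_shipment -> shipped]; R2 [labeled AND route_local -> carrier_assigned]; R6 [split_shipment -> dock_ready]. Adds shipped, carrier_assigned, dock_ready.
Round 2: R3 [dock_ready AND restock_request AND carrier_assigned -> payment_cleared]; R11 [shipped -> stock_low]. Adds payment_cleared, stock_low.
Round 3: R9 [stock_low AND restock_request -> manifest_closed]. Adds manifest_closed.
Round 4: R10 [manifest_closed AND payment_cleared AND restock_request -> notify_customer]. Adds notify_customer.
notify_customer first appears in round 4.

4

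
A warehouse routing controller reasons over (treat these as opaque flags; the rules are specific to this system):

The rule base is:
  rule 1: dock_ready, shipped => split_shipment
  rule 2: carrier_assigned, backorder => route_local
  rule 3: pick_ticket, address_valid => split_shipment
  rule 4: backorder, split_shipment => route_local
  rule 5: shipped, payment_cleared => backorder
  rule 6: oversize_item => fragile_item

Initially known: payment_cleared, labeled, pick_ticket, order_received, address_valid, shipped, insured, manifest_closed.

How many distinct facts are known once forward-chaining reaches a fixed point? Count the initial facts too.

Round 1 — rule 3, rule 5, derive split_shipment, backorder.
Round 2 — rule 4, derive route_local.
Closure: {address_valid, backorder, insured, labeled, manifest_closed, order_received, payment_cleared, pick_ticket, route_local, shipped, split_shipment} — 11 facts.

11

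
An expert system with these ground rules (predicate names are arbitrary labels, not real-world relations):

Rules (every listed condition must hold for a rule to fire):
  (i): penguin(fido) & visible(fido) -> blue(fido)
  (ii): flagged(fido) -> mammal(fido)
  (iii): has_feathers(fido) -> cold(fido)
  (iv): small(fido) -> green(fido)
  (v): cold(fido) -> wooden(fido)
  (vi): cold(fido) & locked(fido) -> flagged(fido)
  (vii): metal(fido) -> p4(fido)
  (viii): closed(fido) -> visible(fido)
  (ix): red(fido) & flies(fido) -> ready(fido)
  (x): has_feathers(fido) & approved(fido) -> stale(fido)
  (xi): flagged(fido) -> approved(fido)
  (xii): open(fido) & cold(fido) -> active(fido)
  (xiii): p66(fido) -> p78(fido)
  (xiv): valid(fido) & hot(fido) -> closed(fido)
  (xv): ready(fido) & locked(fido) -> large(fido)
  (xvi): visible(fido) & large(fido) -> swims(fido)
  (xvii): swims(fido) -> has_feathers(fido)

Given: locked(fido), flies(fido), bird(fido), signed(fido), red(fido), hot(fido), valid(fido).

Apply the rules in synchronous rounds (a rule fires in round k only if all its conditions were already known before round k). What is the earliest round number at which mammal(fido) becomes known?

7

Round 1 — (ix), (xiv), derive ready(fido), closed(fido).
Round 2 — (viii), (xv), derive visible(fido), large(fido).
Round 3 — (xvi), derive swims(fido).
Round 4 — (xvii), derive has_feathers(fido).
Round 5 — (iii), derive cold(fido).
Round 6 — (v), (vi), derive wooden(fido), flagged(fido).
Round 7 — (ii), (xi), derive mammal(fido), approved(fido).
mammal(fido) first appears in round 7.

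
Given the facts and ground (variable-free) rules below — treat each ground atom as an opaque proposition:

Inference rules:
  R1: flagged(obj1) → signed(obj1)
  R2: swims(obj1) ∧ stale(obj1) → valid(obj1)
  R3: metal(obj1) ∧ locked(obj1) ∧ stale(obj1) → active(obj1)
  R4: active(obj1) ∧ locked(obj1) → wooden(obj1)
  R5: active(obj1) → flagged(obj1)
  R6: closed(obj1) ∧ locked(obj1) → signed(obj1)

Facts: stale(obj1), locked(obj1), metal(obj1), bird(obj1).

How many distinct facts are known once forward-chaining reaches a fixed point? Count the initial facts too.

Round 1: R3 [metal(obj1) ∧ locked(obj1) ∧ stale(obj1) → active(obj1)]. Adds active(obj1).
Round 2: R4 [active(obj1) ∧ locked(obj1) → wooden(obj1)]; R5 [active(obj1) → flagged(obj1)]. Adds wooden(obj1), flagged(obj1).
Round 3: R1 [flagged(obj1) → signed(obj1)]. Adds signed(obj1).
Closure: {active(obj1), bird(obj1), flagged(obj1), locked(obj1), metal(obj1), signed(obj1), stale(obj1), wooden(obj1)} — 8 facts.

8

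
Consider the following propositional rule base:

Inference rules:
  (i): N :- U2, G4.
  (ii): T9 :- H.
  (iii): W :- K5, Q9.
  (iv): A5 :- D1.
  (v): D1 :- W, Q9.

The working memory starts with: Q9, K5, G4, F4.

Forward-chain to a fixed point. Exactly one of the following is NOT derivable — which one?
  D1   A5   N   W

N

[1] (iii) [W :- K5, Q9.]. ⇒ new: W.
[2] (v) [D1 :- W, Q9.]. ⇒ new: D1.
[3] (iv) [A5 :- D1.]. ⇒ new: A5.
Derived: D1 (round 2), W (round 1), A5 (round 3). N never appears in any round.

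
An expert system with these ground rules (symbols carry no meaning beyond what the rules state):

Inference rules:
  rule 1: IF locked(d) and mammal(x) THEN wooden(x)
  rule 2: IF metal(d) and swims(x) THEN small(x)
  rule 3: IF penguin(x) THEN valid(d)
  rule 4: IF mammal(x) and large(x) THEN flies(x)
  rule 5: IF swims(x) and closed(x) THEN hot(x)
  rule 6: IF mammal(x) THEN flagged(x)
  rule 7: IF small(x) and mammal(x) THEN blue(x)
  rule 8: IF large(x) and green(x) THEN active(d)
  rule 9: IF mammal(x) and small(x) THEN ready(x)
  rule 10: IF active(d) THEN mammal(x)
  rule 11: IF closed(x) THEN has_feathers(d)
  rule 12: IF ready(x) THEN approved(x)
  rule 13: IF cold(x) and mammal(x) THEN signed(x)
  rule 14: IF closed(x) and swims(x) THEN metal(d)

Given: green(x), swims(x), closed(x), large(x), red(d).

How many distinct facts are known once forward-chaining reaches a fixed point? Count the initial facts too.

16

[1] rule 5 [IF swims(x) and closed(x) THEN hot(x)]; rule 8 [IF large(x) and green(x) THEN active(d)]; rule 11 [IF closed(x) THEN has_feathers(d)]; rule 14 [IF closed(x) and swims(x) THEN metal(d)]. ⇒ new: hot(x), active(d), has_feathers(d), metal(d).
[2] rule 2 [IF metal(d) and swims(x) THEN small(x)]; rule 10 [IF active(d) THEN mammal(x)]. ⇒ new: small(x), mammal(x).
[3] rule 4 [IF mammal(x) and large(x) THEN flies(x)]; rule 6 [IF mammal(x) THEN flagged(x)]; rule 7 [IF small(x) and mammal(x) THEN blue(x)]; rule 9 [IF mammal(x) and small(x) THEN ready(x)]. ⇒ new: flies(x), flagged(x), blue(x), ready(x).
[4] rule 12 [IF ready(x) THEN approved(x)]. ⇒ new: approved(x).
Closure: {active(d), approved(x), blue(x), closed(x), flagged(x), flies(x), green(x), has_feathers(d), hot(x), large(x), mammal(x), metal(d), ready(x), red(d), small(x), swims(x)} — 16 facts.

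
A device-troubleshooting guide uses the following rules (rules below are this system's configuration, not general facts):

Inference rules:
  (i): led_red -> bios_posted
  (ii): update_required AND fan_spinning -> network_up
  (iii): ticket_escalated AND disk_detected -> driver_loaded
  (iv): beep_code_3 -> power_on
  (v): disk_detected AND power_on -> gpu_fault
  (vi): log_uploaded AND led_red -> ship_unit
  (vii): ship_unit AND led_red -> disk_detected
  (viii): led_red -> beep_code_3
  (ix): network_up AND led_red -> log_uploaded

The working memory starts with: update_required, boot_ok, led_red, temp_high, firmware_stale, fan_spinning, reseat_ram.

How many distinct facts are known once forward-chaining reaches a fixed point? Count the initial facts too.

15

Round 1: (i) [led_red -> bios_posted]; (ii) [update_required AND fan_spinning -> network_up]; (viii) [led_red -> beep_code_3]. Adds bios_posted, network_up, beep_code_3.
Round 2: (iv) [beep_code_3 -> power_on]; (ix) [network_up AND led_red -> log_uploaded]. Adds power_on, log_uploaded.
Round 3: (vi) [log_uploaded AND led_red -> ship_unit]. Adds ship_unit.
Round 4: (vii) [ship_unit AND led_red -> disk_detected]. Adds disk_detected.
Round 5: (v) [disk_detected AND power_on -> gpu_fault]. Adds gpu_fault.
Closure: {beep_code_3, bios_posted, boot_ok, disk_detected, fan_spinning, firmware_stale, gpu_fault, led_red, log_uploaded, network_up, power_on, reseat_ram, ship_unit, temp_high, update_required} — 15 facts.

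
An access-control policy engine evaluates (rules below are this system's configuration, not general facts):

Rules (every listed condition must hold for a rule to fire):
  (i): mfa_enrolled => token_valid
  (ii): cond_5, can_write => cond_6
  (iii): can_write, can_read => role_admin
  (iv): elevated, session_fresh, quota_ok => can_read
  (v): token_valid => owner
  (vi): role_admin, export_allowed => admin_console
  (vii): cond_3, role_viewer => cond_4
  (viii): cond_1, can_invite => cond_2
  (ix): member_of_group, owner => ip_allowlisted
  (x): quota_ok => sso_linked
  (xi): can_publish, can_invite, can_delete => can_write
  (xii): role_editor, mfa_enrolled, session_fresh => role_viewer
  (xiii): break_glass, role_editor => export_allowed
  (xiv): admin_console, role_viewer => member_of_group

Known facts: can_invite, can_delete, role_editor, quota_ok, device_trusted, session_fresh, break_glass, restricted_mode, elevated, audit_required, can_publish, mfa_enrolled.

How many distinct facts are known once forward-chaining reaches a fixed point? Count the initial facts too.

Round 1 — (i), (iv), (x), (xi), (xii), (xiii), derive token_valid, can_read, sso_linked, can_write, role_viewer, export_allowed.
Round 2 — (iii), (v), derive role_admin, owner.
Round 3 — (vi), derive admin_console.
Round 4 — (xiv), derive member_of_group.
Round 5 — (ix), derive ip_allowlisted.
Closure: {admin_console, audit_required, break_glass, can_delete, can_invite, can_publish, can_read, can_write, device_trusted, elevated, export_allowed, ip_allowlisted, member_of_group, mfa_enrolled, owner, quota_ok, restricted_mode, role_admin, role_editor, role_viewer, session_fresh, sso_linked, token_valid} — 23 facts.

23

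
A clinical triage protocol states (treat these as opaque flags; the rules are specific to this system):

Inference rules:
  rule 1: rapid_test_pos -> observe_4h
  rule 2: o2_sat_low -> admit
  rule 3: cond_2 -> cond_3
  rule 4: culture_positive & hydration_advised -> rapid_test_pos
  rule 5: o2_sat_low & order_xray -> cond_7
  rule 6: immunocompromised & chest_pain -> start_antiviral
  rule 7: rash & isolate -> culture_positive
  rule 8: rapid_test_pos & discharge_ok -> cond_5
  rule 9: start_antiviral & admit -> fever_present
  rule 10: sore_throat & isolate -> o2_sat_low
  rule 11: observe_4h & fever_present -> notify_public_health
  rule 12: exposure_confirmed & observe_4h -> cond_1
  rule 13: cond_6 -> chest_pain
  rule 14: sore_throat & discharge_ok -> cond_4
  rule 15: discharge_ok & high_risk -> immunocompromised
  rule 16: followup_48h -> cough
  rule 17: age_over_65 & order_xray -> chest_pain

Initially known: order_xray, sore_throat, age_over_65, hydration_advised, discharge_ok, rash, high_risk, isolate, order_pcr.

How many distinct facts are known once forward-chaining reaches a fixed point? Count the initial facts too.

Round 1: rule 7 [rash & isolate -> culture_positive]; rule 10 [sore_throat & isolate -> o2_sat_low]; rule 14 [sore_throat & discharge_ok -> cond_4]; rule 15 [discharge_ok & high_risk -> immunocompromised]; rule 17 [age_over_65 & order_xray -> chest_pain]. Adds culture_positive, o2_sat_low, cond_4, immunocompromised, chest_pain.
Round 2: rule 2 [o2_sat_low -> admit]; rule 4 [culture_positive & hydration_advised -> rapid_test_pos]; rule 5 [o2_sat_low & order_xray -> cond_7]; rule 6 [immunocompromised & chest_pain -> start_antiviral]. Adds admit, rapid_test_pos, cond_7, start_antiviral.
Round 3: rule 1 [rapid_test_pos -> observe_4h]; rule 8 [rapid_test_pos & discharge_ok -> cond_5]; rule 9 [start_antiviral & admit -> fever_present]. Adds observe_4h, cond_5, fever_present.
Round 4: rule 11 [observe_4h & fever_present -> notify_public_health]. Adds notify_public_health.
Closure: {admit, age_over_65, chest_pain, cond_4, cond_5, cond_7, culture_positive, discharge_ok, fever_present, high_risk, hydration_advised, immunocompromised, isolate, notify_public_health, o2_sat_low, observe_4h, order_pcr, order_xray, rapid_test_pos, rash, sore_throat, start_antiviral} — 22 facts.

22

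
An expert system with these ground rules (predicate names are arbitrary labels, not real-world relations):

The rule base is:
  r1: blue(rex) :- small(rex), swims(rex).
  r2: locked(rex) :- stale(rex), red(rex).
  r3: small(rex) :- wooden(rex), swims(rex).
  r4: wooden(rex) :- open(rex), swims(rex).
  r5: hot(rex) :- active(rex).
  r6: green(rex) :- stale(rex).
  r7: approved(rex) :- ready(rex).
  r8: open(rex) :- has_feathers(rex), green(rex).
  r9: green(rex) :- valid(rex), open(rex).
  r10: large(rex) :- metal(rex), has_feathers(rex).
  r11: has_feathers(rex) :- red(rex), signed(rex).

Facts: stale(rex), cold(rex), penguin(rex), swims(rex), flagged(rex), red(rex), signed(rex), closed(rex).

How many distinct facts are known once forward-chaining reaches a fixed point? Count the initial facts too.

15

Round 1: r2 [locked(rex) :- stale(rex), red(rex).]; r6 [green(rex) :- stale(rex).]; r11 [has_feathers(rex) :- red(rex), signed(rex).]. Adds locked(rex), green(rex), has_feathers(rex).
Round 2: r8 [open(rex) :- has_feathers(rex), green(rex).]. Adds open(rex).
Round 3: r4 [wooden(rex) :- open(rex), swims(rex).]. Adds wooden(rex).
Round 4: r3 [small(rex) :- wooden(rex), swims(rex).]. Adds small(rex).
Round 5: r1 [blue(rex) :- small(rex), swims(rex).]. Adds blue(rex).
Closure: {blue(rex), closed(rex), cold(rex), flagged(rex), green(rex), has_feathers(rex), locked(rex), open(rex), penguin(rex), red(rex), signed(rex), small(rex), stale(rex), swims(rex), wooden(rex)} — 15 facts.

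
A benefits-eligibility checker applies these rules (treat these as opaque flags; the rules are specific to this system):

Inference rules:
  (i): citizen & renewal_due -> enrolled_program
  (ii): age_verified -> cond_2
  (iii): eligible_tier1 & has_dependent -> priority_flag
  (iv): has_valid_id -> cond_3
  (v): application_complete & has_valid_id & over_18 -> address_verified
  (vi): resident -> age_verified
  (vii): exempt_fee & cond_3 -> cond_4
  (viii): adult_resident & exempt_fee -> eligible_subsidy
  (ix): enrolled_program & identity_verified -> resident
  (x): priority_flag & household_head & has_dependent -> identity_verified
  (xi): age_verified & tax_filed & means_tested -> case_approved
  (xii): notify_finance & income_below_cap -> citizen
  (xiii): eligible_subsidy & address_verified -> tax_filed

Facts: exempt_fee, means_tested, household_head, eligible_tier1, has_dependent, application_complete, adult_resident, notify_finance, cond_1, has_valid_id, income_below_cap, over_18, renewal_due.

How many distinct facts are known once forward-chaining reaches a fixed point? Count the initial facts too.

Round 1 fires (iii), (iv), (v), (viii), (xii), giving priority_flag, cond_3, address_verified, eligible_subsidy, citizen.
Round 2 fires (i), (vii), (x), (xiii), giving enrolled_program, cond_4, identity_verified, tax_filed.
Round 3 fires (ix), giving resident.
Round 4 fires (vi), giving age_verified.
Round 5 fires (ii), (xi), giving cond_2, case_approved.
Closure: {address_verified, adult_resident, age_verified, application_complete, case_approved, citizen, cond_1, cond_2, cond_3, cond_4, eligible_subsidy, eligible_tier1, enrolled_program, exempt_fee, has_dependent, has_valid_id, household_head, identity_verified, income_below_cap, means_tested, notify_finance, over_18, priority_flag, renewal_due, resident, tax_filed} — 26 facts.

26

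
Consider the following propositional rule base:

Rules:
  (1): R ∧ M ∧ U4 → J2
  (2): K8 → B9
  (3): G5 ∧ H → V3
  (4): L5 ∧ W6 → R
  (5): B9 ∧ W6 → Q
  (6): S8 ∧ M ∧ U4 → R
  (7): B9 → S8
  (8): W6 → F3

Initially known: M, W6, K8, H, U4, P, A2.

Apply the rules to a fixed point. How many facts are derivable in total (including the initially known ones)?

13

Round 1: (2) [K8 → B9]; (8) [W6 → F3]. Adds B9, F3.
Round 2: (5) [B9 ∧ W6 → Q]; (7) [B9 → S8]. Adds Q, S8.
Round 3: (6) [S8 ∧ M ∧ U4 → R]. Adds R.
Round 4: (1) [R ∧ M ∧ U4 → J2]. Adds J2.
Closure: {A2, B9, F3, H, J2, K8, M, P, Q, R, S8, U4, W6} — 13 facts.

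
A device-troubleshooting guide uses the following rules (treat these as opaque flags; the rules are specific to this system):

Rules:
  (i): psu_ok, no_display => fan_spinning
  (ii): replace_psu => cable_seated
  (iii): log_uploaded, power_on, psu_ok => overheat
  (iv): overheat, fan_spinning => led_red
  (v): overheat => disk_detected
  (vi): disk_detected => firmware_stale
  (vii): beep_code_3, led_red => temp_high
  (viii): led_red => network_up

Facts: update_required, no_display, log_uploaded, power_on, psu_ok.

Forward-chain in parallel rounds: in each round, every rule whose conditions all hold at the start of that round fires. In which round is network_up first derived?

3

Round 1 fires (i), (iii), giving fan_spinning, overheat.
Round 2 fires (iv), (v), giving led_red, disk_detected.
Round 3 fires (vi), (viii), giving firmware_stale, network_up.
network_up first appears in round 3.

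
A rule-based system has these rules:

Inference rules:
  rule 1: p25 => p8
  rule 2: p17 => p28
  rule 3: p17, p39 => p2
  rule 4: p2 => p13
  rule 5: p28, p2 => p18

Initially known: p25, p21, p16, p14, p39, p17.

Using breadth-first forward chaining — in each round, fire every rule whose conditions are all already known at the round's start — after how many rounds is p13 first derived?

2

Round 1 — rule 1, rule 2, rule 3, derive p8, p28, p2.
Round 2 — rule 4, rule 5, derive p13, p18.
p13 first appears in round 2.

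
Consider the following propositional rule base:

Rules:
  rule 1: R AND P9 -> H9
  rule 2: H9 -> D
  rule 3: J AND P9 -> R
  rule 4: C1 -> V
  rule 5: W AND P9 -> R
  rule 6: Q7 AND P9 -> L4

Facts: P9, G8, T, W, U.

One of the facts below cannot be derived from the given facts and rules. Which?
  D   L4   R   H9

Round 1 fires rule 5, giving R.
Round 2 fires rule 1, giving H9.
Round 3 fires rule 2, giving D.
Derived: D (round 3), H9 (round 2), R (round 1). L4 never appears in any round.

L4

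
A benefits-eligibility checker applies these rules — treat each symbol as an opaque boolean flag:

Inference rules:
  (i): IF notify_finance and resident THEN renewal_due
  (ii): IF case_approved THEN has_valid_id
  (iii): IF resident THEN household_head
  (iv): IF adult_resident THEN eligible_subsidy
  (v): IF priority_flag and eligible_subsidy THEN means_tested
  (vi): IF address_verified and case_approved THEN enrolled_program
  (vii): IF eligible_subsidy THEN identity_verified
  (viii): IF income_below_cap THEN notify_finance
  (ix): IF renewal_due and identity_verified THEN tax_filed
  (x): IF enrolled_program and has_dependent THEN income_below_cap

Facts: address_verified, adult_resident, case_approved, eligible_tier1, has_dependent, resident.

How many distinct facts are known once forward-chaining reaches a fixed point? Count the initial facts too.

[1] (ii) [IF case_approved THEN has_valid_id]; (iii) [IF resident THEN household_head]; (iv) [IF adult_resident THEN eligible_subsidy]; (vi) [IF address_verified and case_approved THEN enrolled_program]. ⇒ new: has_valid_id, household_head, eligible_subsidy, enrolled_program.
[2] (vii) [IF eligible_subsidy THEN identity_verified]; (x) [IF enrolled_program and has_dependent THEN income_below_cap]. ⇒ new: identity_verified, income_below_cap.
[3] (viii) [IF income_below_cap THEN notify_finance]. ⇒ new: notify_finance.
[4] (i) [IF notify_finance and resident THEN renewal_due]. ⇒ new: renewal_due.
[5] (ix) [IF renewal_due and identity_verified THEN tax_filed]. ⇒ new: tax_filed.
Closure: {address_verified, adult_resident, case_approved, eligible_subsidy, eligible_tier1, enrolled_program, has_dependent, has_valid_id, household_head, identity_verified, income_below_cap, notify_finance, renewal_due, resident, tax_filed} — 15 facts.

15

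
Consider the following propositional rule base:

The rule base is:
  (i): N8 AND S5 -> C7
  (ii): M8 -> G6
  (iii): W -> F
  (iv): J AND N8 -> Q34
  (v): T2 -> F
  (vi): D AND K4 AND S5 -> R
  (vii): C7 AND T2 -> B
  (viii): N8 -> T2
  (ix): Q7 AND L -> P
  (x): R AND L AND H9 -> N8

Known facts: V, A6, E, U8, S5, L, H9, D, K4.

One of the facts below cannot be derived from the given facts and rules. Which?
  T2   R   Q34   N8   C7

Round 1 — (vi), derive R.
Round 2 — (x), derive N8.
Round 3 — (i), (viii), derive C7, T2.
Round 4 — (v), (vii), derive F, B.
Derived: N8 (round 2), R (round 1), C7 (round 3), T2 (round 3). Q34 never appears in any round.

Q34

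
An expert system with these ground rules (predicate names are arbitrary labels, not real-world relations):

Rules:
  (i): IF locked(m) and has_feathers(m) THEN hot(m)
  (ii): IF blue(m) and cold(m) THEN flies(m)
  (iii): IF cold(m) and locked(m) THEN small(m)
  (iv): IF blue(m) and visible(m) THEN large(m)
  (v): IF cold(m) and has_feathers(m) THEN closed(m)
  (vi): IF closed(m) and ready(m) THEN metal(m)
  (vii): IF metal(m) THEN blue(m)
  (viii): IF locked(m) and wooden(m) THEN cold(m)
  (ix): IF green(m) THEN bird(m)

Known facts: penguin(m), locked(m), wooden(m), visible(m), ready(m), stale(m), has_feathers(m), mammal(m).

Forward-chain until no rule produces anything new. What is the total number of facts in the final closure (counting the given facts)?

Round 1: (i) [IF locked(m) and has_feathers(m) THEN hot(m)]; (viii) [IF locked(m) and wooden(m) THEN cold(m)]. New: hot(m), cold(m).
Round 2: (iii) [IF cold(m) and locked(m) THEN small(m)]; (v) [IF cold(m) and has_feathers(m) THEN closed(m)]. New: small(m), closed(m).
Round 3: (vi) [IF closed(m) and ready(m) THEN metal(m)]. New: metal(m).
Round 4: (vii) [IF metal(m) THEN blue(m)]. New: blue(m).
Round 5: (ii) [IF blue(m) and cold(m) THEN flies(m)]; (iv) [IF blue(m) and visible(m) THEN large(m)]. New: flies(m), large(m).
Closure: {blue(m), closed(m), cold(m), flies(m), has_feathers(m), hot(m), large(m), locked(m), mammal(m), metal(m), penguin(m), ready(m), small(m), stale(m), visible(m), wooden(m)} — 16 facts.

16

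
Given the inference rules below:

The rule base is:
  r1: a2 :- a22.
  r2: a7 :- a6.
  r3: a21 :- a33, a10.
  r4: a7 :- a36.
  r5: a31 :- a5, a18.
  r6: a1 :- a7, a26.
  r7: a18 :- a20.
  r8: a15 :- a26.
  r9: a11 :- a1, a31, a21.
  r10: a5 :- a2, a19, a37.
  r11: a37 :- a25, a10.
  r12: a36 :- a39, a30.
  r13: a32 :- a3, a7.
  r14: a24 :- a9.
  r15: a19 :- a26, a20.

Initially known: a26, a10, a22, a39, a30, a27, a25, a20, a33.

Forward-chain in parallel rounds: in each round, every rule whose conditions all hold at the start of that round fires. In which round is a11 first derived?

Round 1 — r1, r3, r7, r8, r11, r12, r15, derive a2, a21, a18, a15, a37, a36, a19.
Round 2 — r4, r10, derive a7, a5.
Round 3 — r5, r6, derive a31, a1.
Round 4 — r9, derive a11.
a11 first appears in round 4.

4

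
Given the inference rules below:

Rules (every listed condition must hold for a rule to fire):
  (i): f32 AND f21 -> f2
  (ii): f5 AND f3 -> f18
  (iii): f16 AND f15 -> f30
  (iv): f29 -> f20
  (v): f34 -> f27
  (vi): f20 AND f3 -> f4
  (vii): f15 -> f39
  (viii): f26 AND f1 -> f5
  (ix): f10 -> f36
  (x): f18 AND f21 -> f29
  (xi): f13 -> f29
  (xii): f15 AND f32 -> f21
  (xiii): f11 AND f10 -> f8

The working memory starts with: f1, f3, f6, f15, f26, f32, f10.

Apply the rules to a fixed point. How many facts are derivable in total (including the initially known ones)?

16

[1] (vii) [f15 -> f39]; (viii) [f26 AND f1 -> f5]; (ix) [f10 -> f36]; (xii) [f15 AND f32 -> f21]. ⇒ new: f39, f5, f36, f21.
[2] (i) [f32 AND f21 -> f2]; (ii) [f5 AND f3 -> f18]. ⇒ new: f2, f18.
[3] (x) [f18 AND f21 -> f29]. ⇒ new: f29.
[4] (iv) [f29 -> f20]. ⇒ new: f20.
[5] (vi) [f20 AND f3 -> f4]. ⇒ new: f4.
Closure: {f1, f10, f15, f18, f2, f20, f21, f26, f29, f3, f32, f36, f39, f4, f5, f6} — 16 facts.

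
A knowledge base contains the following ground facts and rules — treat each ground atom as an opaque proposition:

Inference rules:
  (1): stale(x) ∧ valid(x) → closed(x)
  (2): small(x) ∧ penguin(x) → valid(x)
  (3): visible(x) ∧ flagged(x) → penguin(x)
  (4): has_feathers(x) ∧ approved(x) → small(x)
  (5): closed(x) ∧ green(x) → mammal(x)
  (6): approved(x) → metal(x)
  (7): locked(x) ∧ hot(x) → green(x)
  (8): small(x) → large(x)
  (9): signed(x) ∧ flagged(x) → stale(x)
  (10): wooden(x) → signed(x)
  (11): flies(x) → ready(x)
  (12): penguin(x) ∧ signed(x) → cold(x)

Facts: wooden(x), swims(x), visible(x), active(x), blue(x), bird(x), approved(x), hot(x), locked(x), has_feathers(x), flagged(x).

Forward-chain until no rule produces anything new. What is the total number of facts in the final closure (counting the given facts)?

22

Round 1 — (3), (4), (6), (7), (10), derive penguin(x), small(x), metal(x), green(x), signed(x).
Round 2 — (2), (8), (9), (12), derive valid(x), large(x), stale(x), cold(x).
Round 3 — (1), derive closed(x).
Round 4 — (5), derive mammal(x).
Closure: {active(x), approved(x), bird(x), blue(x), closed(x), cold(x), flagged(x), green(x), has_feathers(x), hot(x), large(x), locked(x), mammal(x), metal(x), penguin(x), signed(x), small(x), stale(x), swims(x), valid(x), visible(x), wooden(x)} — 22 facts.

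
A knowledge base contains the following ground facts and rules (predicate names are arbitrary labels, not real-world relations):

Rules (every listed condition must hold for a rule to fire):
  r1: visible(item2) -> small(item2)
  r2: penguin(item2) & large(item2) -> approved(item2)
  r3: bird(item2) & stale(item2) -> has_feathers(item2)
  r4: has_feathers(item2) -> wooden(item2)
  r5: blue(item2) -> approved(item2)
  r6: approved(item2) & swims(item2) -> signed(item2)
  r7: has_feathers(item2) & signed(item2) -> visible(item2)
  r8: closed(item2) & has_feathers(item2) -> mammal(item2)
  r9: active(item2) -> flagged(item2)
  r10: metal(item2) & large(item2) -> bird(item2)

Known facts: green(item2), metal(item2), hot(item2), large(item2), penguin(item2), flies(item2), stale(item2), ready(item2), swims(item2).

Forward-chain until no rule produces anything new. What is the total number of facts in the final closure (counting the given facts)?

Round 1: r2 [penguin(item2) & large(item2) -> approved(item2)]; r10 [metal(item2) & large(item2) -> bird(item2)]. Adds approved(item2), bird(item2).
Round 2: r3 [bird(item2) & stale(item2) -> has_feathers(item2)]; r6 [approved(item2) & swims(item2) -> signed(item2)]. Adds has_feathers(item2), signed(item2).
Round 3: r4 [has_feathers(item2) -> wooden(item2)]; r7 [has_feathers(item2) & signed(item2) -> visible(item2)]. Adds wooden(item2), visible(item2).
Round 4: r1 [visible(item2) -> small(item2)]. Adds small(item2).
Closure: {approved(item2), bird(item2), flies(item2), green(item2), has_feathers(item2), hot(item2), large(item2), metal(item2), penguin(item2), ready(item2), signed(item2), small(item2), stale(item2), swims(item2), visible(item2), wooden(item2)} — 16 facts.

16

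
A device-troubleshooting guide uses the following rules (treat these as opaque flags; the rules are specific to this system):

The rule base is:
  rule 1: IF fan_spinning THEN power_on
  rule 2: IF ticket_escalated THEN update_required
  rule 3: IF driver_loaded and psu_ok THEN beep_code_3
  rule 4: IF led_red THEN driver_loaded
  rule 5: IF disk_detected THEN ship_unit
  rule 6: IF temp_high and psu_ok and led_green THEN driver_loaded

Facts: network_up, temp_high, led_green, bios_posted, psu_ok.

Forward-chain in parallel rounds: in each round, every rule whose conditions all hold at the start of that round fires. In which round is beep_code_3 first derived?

Round 1 fires rule 6, giving driver_loaded.
Round 2 fires rule 3, giving beep_code_3.
beep_code_3 first appears in round 2.

2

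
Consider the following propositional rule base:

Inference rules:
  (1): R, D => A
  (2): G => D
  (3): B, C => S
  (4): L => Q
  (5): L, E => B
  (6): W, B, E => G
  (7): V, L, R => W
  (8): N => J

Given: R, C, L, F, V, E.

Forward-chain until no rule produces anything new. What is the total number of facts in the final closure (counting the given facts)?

13

Round 1: (4) [L => Q]; (5) [L, E => B]; (7) [V, L, R => W]. Adds Q, B, W.
Round 2: (3) [B, C => S]; (6) [W, B, E => G]. Adds S, G.
Round 3: (2) [G => D]. Adds D.
Round 4: (1) [R, D => A]. Adds A.
Closure: {A, B, C, D, E, F, G, L, Q, R, S, V, W} — 13 facts.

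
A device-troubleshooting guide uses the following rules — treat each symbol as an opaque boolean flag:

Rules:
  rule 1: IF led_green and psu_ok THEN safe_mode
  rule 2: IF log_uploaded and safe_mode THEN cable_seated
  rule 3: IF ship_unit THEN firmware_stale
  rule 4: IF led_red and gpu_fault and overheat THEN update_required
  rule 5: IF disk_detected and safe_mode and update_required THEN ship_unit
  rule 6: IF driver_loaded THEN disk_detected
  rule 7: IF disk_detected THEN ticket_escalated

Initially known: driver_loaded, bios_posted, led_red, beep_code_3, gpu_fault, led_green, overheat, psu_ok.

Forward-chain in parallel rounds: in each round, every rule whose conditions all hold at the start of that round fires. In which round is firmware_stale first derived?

Round 1 — rule 1, rule 4, rule 6, derive safe_mode, update_required, disk_detected.
Round 2 — rule 5, rule 7, derive ship_unit, ticket_escalated.
Round 3 — rule 3, derive firmware_stale.
firmware_stale first appears in round 3.

3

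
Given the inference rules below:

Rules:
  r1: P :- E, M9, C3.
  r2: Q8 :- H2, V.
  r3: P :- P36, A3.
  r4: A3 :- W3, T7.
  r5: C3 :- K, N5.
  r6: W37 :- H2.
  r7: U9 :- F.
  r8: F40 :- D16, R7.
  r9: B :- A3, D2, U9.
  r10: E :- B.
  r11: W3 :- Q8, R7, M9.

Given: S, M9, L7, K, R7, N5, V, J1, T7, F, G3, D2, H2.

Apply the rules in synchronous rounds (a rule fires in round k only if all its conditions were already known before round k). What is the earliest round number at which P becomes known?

Round 1: r2 [Q8 :- H2, V.]; r5 [C3 :- K, N5.]; r6 [W37 :- H2.]; r7 [U9 :- F.]. Adds Q8, C3, W37, U9.
Round 2: r11 [W3 :- Q8, R7, M9.]. Adds W3.
Round 3: r4 [A3 :- W3, T7.]. Adds A3.
Round 4: r9 [B :- A3, D2, U9.]. Adds B.
Round 5: r10 [E :- B.]. Adds E.
Round 6: r1 [P :- E, M9, C3.]. Adds P.
P first appears in round 6.

6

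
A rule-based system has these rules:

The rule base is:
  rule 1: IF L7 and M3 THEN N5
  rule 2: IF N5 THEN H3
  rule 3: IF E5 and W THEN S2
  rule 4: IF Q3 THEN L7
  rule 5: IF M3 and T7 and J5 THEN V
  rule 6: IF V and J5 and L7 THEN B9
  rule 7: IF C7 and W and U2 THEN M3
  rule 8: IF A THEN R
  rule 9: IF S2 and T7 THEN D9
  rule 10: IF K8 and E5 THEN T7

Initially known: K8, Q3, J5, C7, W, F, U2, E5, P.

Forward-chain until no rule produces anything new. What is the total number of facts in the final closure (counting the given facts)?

Round 1 — rule 3, rule 4, rule 7, rule 10, derive S2, L7, M3, T7.
Round 2 — rule 1, rule 5, rule 9, derive N5, V, D9.
Round 3 — rule 2, rule 6, derive H3, B9.
Closure: {B9, C7, D9, E5, F, H3, J5, K8, L7, M3, N5, P, Q3, S2, T7, U2, V, W} — 18 facts.

18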